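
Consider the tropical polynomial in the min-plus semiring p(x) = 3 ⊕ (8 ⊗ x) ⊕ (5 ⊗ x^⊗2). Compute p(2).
p(2) = 3

A tropical monomial a ⊗ x^⊗i evaluates to a + i · x. Evaluating each term at x = 2:
  Term 0 contributes 3 + 0 · 2 = 3
  Term 1 contributes 8 + 1 · 2 = 10
  Term 2 contributes 5 + 2 · 2 = 9
p(2) = ⊕ of these = min[3, 10, 9] = 3.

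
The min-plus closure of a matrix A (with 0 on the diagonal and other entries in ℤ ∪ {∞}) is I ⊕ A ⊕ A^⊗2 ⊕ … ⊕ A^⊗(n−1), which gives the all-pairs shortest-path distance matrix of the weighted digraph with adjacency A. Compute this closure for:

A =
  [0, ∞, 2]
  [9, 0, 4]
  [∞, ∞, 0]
Closure =
  [0, ∞, 2]
  [9, 0, 4]
  [∞, ∞, 0]

This is the Floyd-Warshall all-pairs shortest-path computation. For each intermediate vertex k = 0, 1, …, 2, update dist[i][j] ← min(dist[i][j], dist[i][k] + dist[k][j]). The final matrix gives, for each (i, j), the minimum total weight of any directed path from i to j (possibly empty when i = j).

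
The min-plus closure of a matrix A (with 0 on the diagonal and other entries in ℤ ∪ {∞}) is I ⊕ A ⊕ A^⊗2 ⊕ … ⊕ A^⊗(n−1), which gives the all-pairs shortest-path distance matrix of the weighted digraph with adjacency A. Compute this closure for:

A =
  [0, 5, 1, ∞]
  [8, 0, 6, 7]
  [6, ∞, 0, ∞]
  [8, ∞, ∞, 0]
Closure =
  [0, 5, 1, 12]
  [8, 0, 6, 7]
  [6, 11, 0, 18]
  [8, 13, 9, 0]

This is the Floyd-Warshall all-pairs shortest-path computation. For each intermediate vertex k = 0, 1, …, 3, update dist[i][j] ← min(dist[i][j], dist[i][k] + dist[k][j]). The final matrix gives, for each (i, j), the minimum total weight of any directed path from i to j (possibly empty when i = j).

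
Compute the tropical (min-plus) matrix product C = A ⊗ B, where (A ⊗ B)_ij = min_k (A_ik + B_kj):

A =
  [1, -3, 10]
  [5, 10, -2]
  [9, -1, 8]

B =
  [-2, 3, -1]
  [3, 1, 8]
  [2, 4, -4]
A ⊗ B =
  [-1, -2, 0]
  [0, 2, -6]
  [2, 0, 4]

Apply the min-plus product entry-by-entry:
  C[0][0] = min over k of (A[0][0] + B[0][0] = 1 + -2 = -1, A[0][1] + B[1][0] = -3 + 3 = 0, A[0][2] + B[2][0] = 10 + 2 = 12) = -1 (attained at k = 0)
  C[0][1] = min over k of (A[0][0] + B[0][1] = 1 + 3 = 4, A[0][1] + B[1][1] = -3 + 1 = -2, A[0][2] + B[2][1] = 10 + 4 = 14) = -2 (attained at k = 1)
  C[0][2] = min over k of (A[0][0] + B[0][2] = 1 + -1 = 0, A[0][1] + B[1][2] = -3 + 8 = 5, A[0][2] + B[2][2] = 10 + -4 = 6) = 0 (attained at k = 0)
  C[1][0] = min over k of (A[1][0] + B[0][0] = 5 + -2 = 3, A[1][1] + B[1][0] = 10 + 3 = 13, A[1][2] + B[2][0] = -2 + 2 = 0) = 0 (attained at k = 2)
  C[1][1] = min over k of (A[1][0] + B[0][1] = 5 + 3 = 8, A[1][1] + B[1][1] = 10 + 1 = 11, A[1][2] + B[2][1] = -2 + 4 = 2) = 2 (attained at k = 2)
  C[1][2] = min over k of (A[1][0] + B[0][2] = 5 + -1 = 4, A[1][1] + B[1][2] = 10 + 8 = 18, A[1][2] + B[2][2] = -2 + -4 = -6) = -6 (attained at k = 2)
  C[2][0] = min over k of (A[2][0] + B[0][0] = 9 + -2 = 7, A[2][1] + B[1][0] = -1 + 3 = 2, A[2][2] + B[2][0] = 8 + 2 = 10) = 2 (attained at k = 1)
  C[2][1] = min over k of (A[2][0] + B[0][1] = 9 + 3 = 12, A[2][1] + B[1][1] = -1 + 1 = 0, A[2][2] + B[2][1] = 8 + 4 = 12) = 0 (attained at k = 1)
  C[2][2] = min over k of (A[2][0] + B[0][2] = 9 + -1 = 8, A[2][1] + B[1][2] = -1 + 8 = 7, A[2][2] + B[2][2] = 8 + -4 = 4) = 4 (attained at k = 2)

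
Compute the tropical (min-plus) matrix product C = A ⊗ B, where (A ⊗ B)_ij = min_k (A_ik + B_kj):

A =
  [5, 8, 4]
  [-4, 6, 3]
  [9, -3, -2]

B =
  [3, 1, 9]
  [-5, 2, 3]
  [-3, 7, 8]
A ⊗ B =
  [1, 6, 11]
  [-1, -3, 5]
  [-8, -1, 0]

Apply the min-plus product entry-by-entry:
  C[0][0] = min over k of (A[0][0] + B[0][0] = 5 + 3 = 8, A[0][1] + B[1][0] = 8 + -5 = 3, A[0][2] + B[2][0] = 4 + -3 = 1) = 1 (attained at k = 2)
  C[0][1] = min over k of (A[0][0] + B[0][1] = 5 + 1 = 6, A[0][1] + B[1][1] = 8 + 2 = 10, A[0][2] + B[2][1] = 4 + 7 = 11) = 6 (attained at k = 0)
  C[0][2] = min over k of (A[0][0] + B[0][2] = 5 + 9 = 14, A[0][1] + B[1][2] = 8 + 3 = 11, A[0][2] + B[2][2] = 4 + 8 = 12) = 11 (attained at k = 1)
  C[1][0] = min over k of (A[1][0] + B[0][0] = -4 + 3 = -1, A[1][1] + B[1][0] = 6 + -5 = 1, A[1][2] + B[2][0] = 3 + -3 = 0) = -1 (attained at k = 0)
  C[1][1] = min over k of (A[1][0] + B[0][1] = -4 + 1 = -3, A[1][1] + B[1][1] = 6 + 2 = 8, A[1][2] + B[2][1] = 3 + 7 = 10) = -3 (attained at k = 0)
  C[1][2] = min over k of (A[1][0] + B[0][2] = -4 + 9 = 5, A[1][1] + B[1][2] = 6 + 3 = 9, A[1][2] + B[2][2] = 3 + 8 = 11) = 5 (attained at k = 0)
  C[2][0] = min over k of (A[2][0] + B[0][0] = 9 + 3 = 12, A[2][1] + B[1][0] = -3 + -5 = -8, A[2][2] + B[2][0] = -2 + -3 = -5) = -8 (attained at k = 1)
  C[2][1] = min over k of (A[2][0] + B[0][1] = 9 + 1 = 10, A[2][1] + B[1][1] = -3 + 2 = -1, A[2][2] + B[2][1] = -2 + 7 = 5) = -1 (attained at k = 1)
  C[2][2] = min over k of (A[2][0] + B[0][2] = 9 + 9 = 18, A[2][1] + B[1][2] = -3 + 3 = 0, A[2][2] + B[2][2] = -2 + 8 = 6) = 0 (attained at k = 1)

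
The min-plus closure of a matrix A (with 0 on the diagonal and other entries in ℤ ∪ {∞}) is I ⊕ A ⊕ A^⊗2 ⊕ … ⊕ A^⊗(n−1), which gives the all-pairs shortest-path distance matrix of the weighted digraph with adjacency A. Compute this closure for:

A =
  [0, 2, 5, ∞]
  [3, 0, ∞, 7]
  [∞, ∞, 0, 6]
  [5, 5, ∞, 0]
Closure =
  [0, 2, 5, 9]
  [3, 0, 8, 7]
  [11, 11, 0, 6]
  [5, 5, 10, 0]

This is the Floyd-Warshall all-pairs shortest-path computation. For each intermediate vertex k = 0, 1, …, 3, update dist[i][j] ← min(dist[i][j], dist[i][k] + dist[k][j]). The final matrix gives, for each (i, j), the minimum total weight of any directed path from i to j (possibly empty when i = j).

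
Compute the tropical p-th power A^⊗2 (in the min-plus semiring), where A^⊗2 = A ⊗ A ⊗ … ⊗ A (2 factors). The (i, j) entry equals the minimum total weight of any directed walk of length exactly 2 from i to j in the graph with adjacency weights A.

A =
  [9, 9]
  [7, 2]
A^⊗2 =
  [16, 11]
  [9, 4]

Each entry (A^⊗2)_ij equals the minimum over all length-2 walks i = v_0 → v_1 → … → v_2 = j of Σ_t A[v_t][v_{t+1}]. For example, for (i, j) = (0, 1) we minimise over 2 possible intermediate vertex sequences; the minimum is 11, attained along the walk 0 → 1 → 1.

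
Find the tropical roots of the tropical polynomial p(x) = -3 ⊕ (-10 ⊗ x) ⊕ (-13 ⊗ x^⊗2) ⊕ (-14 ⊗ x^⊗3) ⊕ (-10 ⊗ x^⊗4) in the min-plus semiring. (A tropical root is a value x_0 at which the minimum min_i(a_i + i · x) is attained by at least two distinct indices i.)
Roots: {-4, 1, 3, 7}

Each tropical root is a break point of the lower envelope of the lines y = a_i + i · x (there are 5 lines, with slopes 0, 1, ..., 4). Only the lines that attain the minimum somewhere contribute to roots; other lines are dominated. Here the surviving (envelope) indices are i = 4, i = 3, i = 2, i = 1, i = 0.
Intersections between consecutive envelope lines give the roots: for adjacent envelope indices i < j the intersection is x = (a_i − a_j) / (j − i). Reading off the sorted break points: {-4, 1, 3, 7}.
Verification: at each break x_0, at least two indices attain the minimum of min_i(a_i + i · x_0).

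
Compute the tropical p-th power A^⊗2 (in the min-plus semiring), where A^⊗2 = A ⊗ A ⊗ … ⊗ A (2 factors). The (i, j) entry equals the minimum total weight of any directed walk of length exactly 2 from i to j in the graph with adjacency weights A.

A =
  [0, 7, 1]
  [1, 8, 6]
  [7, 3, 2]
A^⊗2 =
  [0, 4, 1]
  [1, 8, 2]
  [4, 5, 4]

Each entry (A^⊗2)_ij equals the minimum over all length-2 walks i = v_0 → v_1 → … → v_2 = j of Σ_t A[v_t][v_{t+1}]. For example, for (i, j) = (0, 2) we minimise over 3 possible intermediate vertex sequences; the minimum is 1, attained along the walk 0 → 0 → 2.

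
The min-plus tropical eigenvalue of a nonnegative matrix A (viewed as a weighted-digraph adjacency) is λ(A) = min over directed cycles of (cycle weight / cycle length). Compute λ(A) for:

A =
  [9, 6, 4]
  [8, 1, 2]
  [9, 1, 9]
λ(A) = 1

Enumerate directed cycles and compute their means (weight / length). Sample:
  cycle 0 → 0: weight = 9, length = 1, mean = 9/1 ≈ 9.000
  cycle 1 → 1: weight = 1, length = 1, mean = 1/1 ≈ 1.000
  cycle 2 → 2: weight = 9, length = 1, mean = 9/1 ≈ 9.000
  cycle 0 → 1 → 0: weight = 14, length = 2, mean = 14/2 ≈ 7.000
  cycle 0 → 2 → 0: weight = 13, length = 2, mean = 13/2 ≈ 6.500
  cycle 1 → 0 → 1: weight = 14, length = 2, mean = 14/2 ≈ 7.000
Minimum mean = 1.000, attained e.g. along the cycle 1 → 1 with weight 1 and length 1. So λ(A) = 1/1 = 1.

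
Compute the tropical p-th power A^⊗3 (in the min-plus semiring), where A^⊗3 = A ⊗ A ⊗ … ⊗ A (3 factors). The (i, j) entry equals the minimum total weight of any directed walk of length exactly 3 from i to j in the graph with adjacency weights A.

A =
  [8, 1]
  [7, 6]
A^⊗3 =
  [14, 9]
  [15, 14]

Each entry (A^⊗3)_ij equals the minimum over all length-3 walks i = v_0 → v_1 → … → v_3 = j of Σ_t A[v_t][v_{t+1}]. For example, for (i, j) = (0, 1) we minimise over 4 possible intermediate vertex sequences; the minimum is 9, attained along the walk 0 → 1 → 0 → 1.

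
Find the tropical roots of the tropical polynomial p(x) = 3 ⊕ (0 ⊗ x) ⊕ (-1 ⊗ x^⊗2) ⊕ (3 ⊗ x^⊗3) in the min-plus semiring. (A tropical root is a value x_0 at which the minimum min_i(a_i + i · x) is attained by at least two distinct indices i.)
Roots: {-4, 1, 3}

Each tropical root is a break point of the lower envelope of the lines y = a_i + i · x (there are 4 lines, with slopes 0, 1, ..., 3). Only the lines that attain the minimum somewhere contribute to roots; other lines are dominated. Here the surviving (envelope) indices are i = 3, i = 2, i = 1, i = 0.
Intersections between consecutive envelope lines give the roots: for adjacent envelope indices i < j the intersection is x = (a_i − a_j) / (j − i). Reading off the sorted break points: {-4, 1, 3}.
Verification: at each break x_0, at least two indices attain the minimum of min_i(a_i + i · x_0).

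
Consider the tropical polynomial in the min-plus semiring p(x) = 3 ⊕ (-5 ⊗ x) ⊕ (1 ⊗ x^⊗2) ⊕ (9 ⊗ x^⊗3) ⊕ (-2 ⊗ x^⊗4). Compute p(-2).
p(-2) = -10

A tropical monomial a ⊗ x^⊗i evaluates to a + i · x. Evaluating each term at x = -2:
  Term 0 contributes 3 + 0 · -2 = 3
  Term 1 contributes -5 + 1 · -2 = -7
  Term 2 contributes 1 + 2 · -2 = -3
  Term 3 contributes 9 + 3 · -2 = 3
  Term 4 contributes -2 + 4 · -2 = -10
p(-2) = ⊕ of these = min[3, -7, -3, 3, -10] = -10.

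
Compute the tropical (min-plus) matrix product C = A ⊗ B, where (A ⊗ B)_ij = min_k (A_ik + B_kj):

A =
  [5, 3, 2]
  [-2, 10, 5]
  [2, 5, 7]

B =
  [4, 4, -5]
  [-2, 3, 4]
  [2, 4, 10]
A ⊗ B =
  [1, 6, 0]
  [2, 2, -7]
  [3, 6, -3]

Apply the min-plus product entry-by-entry:
  C[0][0] = min over k of (A[0][0] + B[0][0] = 5 + 4 = 9, A[0][1] + B[1][0] = 3 + -2 = 1, A[0][2] + B[2][0] = 2 + 2 = 4) = 1 (attained at k = 1)
  C[0][1] = min over k of (A[0][0] + B[0][1] = 5 + 4 = 9, A[0][1] + B[1][1] = 3 + 3 = 6, A[0][2] + B[2][1] = 2 + 4 = 6) = 6 (attained at k = 1)
  C[0][2] = min over k of (A[0][0] + B[0][2] = 5 + -5 = 0, A[0][1] + B[1][2] = 3 + 4 = 7, A[0][2] + B[2][2] = 2 + 10 = 12) = 0 (attained at k = 0)
  C[1][0] = min over k of (A[1][0] + B[0][0] = -2 + 4 = 2, A[1][1] + B[1][0] = 10 + -2 = 8, A[1][2] + B[2][0] = 5 + 2 = 7) = 2 (attained at k = 0)
  C[1][1] = min over k of (A[1][0] + B[0][1] = -2 + 4 = 2, A[1][1] + B[1][1] = 10 + 3 = 13, A[1][2] + B[2][1] = 5 + 4 = 9) = 2 (attained at k = 0)
  C[1][2] = min over k of (A[1][0] + B[0][2] = -2 + -5 = -7, A[1][1] + B[1][2] = 10 + 4 = 14, A[1][2] + B[2][2] = 5 + 10 = 15) = -7 (attained at k = 0)
  C[2][0] = min over k of (A[2][0] + B[0][0] = 2 + 4 = 6, A[2][1] + B[1][0] = 5 + -2 = 3, A[2][2] + B[2][0] = 7 + 2 = 9) = 3 (attained at k = 1)
  C[2][1] = min over k of (A[2][0] + B[0][1] = 2 + 4 = 6, A[2][1] + B[1][1] = 5 + 3 = 8, A[2][2] + B[2][1] = 7 + 4 = 11) = 6 (attained at k = 0)
  C[2][2] = min over k of (A[2][0] + B[0][2] = 2 + -5 = -3, A[2][1] + B[1][2] = 5 + 4 = 9, A[2][2] + B[2][2] = 7 + 10 = 17) = -3 (attained at k = 0)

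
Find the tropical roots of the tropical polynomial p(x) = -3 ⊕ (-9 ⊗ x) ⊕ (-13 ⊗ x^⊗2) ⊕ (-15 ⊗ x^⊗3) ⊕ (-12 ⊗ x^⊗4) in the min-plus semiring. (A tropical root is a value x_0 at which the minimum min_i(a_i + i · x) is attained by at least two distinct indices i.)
Roots: {-3, 2, 4, 6}

Each tropical root is a break point of the lower envelope of the lines y = a_i + i · x (there are 5 lines, with slopes 0, 1, ..., 4). Only the lines that attain the minimum somewhere contribute to roots; other lines are dominated. Here the surviving (envelope) indices are i = 4, i = 3, i = 2, i = 1, i = 0.
Intersections between consecutive envelope lines give the roots: for adjacent envelope indices i < j the intersection is x = (a_i − a_j) / (j − i). Reading off the sorted break points: {-3, 2, 4, 6}.
Verification: at each break x_0, at least two indices attain the minimum of min_i(a_i + i · x_0).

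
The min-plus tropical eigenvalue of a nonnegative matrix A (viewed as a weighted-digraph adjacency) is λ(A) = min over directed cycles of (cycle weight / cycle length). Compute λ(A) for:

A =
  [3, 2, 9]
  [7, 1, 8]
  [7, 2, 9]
λ(A) = 1

Enumerate directed cycles and compute their means (weight / length). Sample:
  cycle 0 → 0: weight = 3, length = 1, mean = 3/1 ≈ 3.000
  cycle 1 → 1: weight = 1, length = 1, mean = 1/1 ≈ 1.000
  cycle 2 → 2: weight = 9, length = 1, mean = 9/1 ≈ 9.000
  cycle 0 → 1 → 0: weight = 9, length = 2, mean = 9/2 ≈ 4.500
  cycle 0 → 2 → 0: weight = 16, length = 2, mean = 16/2 ≈ 8.000
  cycle 1 → 0 → 1: weight = 9, length = 2, mean = 9/2 ≈ 4.500
Minimum mean = 1.000, attained e.g. along the cycle 1 → 1 with weight 1 and length 1. So λ(A) = 1/1 = 1.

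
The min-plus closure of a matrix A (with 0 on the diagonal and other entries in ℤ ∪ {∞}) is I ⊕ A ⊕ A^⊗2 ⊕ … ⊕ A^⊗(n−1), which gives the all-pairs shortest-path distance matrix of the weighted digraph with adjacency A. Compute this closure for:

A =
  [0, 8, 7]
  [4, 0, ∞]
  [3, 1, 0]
Closure =
  [0, 8, 7]
  [4, 0, 11]
  [3, 1, 0]

This is the Floyd-Warshall all-pairs shortest-path computation. For each intermediate vertex k = 0, 1, …, 2, update dist[i][j] ← min(dist[i][j], dist[i][k] + dist[k][j]). The final matrix gives, for each (i, j), the minimum total weight of any directed path from i to j (possibly empty when i = j).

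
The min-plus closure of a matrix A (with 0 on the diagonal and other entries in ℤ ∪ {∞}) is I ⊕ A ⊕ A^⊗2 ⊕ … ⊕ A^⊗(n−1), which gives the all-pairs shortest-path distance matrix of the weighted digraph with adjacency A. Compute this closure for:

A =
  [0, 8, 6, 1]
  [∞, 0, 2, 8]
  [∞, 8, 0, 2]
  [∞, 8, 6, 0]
Closure =
  [0, 8, 6, 1]
  [∞, 0, 2, 4]
  [∞, 8, 0, 2]
  [∞, 8, 6, 0]

This is the Floyd-Warshall all-pairs shortest-path computation. For each intermediate vertex k = 0, 1, …, 3, update dist[i][j] ← min(dist[i][j], dist[i][k] + dist[k][j]). The final matrix gives, for each (i, j), the minimum total weight of any directed path from i to j (possibly empty when i = j).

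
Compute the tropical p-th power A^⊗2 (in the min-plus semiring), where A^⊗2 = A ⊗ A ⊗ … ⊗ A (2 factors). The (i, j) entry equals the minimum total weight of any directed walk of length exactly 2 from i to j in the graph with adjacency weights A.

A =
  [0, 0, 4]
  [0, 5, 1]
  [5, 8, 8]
A^⊗2 =
  [0, 0, 1]
  [0, 0, 4]
  [5, 5, 9]

Each entry (A^⊗2)_ij equals the minimum over all length-2 walks i = v_0 → v_1 → … → v_2 = j of Σ_t A[v_t][v_{t+1}]. For example, for (i, j) = (0, 2) we minimise over 3 possible intermediate vertex sequences; the minimum is 1, attained along the walk 0 → 1 → 2.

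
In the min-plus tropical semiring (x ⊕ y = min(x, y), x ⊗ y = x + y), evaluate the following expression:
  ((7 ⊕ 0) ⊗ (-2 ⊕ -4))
((7 ⊕ 0) ⊗ (-2 ⊕ -4)) = -4

Expand innermost to outermost. Recall ⊕ takes the minimum of its arguments and ⊗ takes their sum. Working out the expression ((7 ⊕ 0) ⊗ (-2 ⊕ -4)) gives -4.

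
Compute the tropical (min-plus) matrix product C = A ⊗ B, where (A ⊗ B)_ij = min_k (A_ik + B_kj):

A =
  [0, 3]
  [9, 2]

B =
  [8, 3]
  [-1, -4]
A ⊗ B =
  [2, -1]
  [1, -2]

Apply the min-plus product entry-by-entry:
  C[0][0] = min over k of (A[0][0] + B[0][0] = 0 + 8 = 8, A[0][1] + B[1][0] = 3 + -1 = 2) = 2 (attained at k = 1)
  C[0][1] = min over k of (A[0][0] + B[0][1] = 0 + 3 = 3, A[0][1] + B[1][1] = 3 + -4 = -1) = -1 (attained at k = 1)
  C[1][0] = min over k of (A[1][0] + B[0][0] = 9 + 8 = 17, A[1][1] + B[1][0] = 2 + -1 = 1) = 1 (attained at k = 1)
  C[1][1] = min over k of (A[1][0] + B[0][1] = 9 + 3 = 12, A[1][1] + B[1][1] = 2 + -4 = -2) = -2 (attained at k = 1)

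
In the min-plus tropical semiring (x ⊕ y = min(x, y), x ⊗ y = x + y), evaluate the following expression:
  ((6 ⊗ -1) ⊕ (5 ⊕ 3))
((6 ⊗ -1) ⊕ (5 ⊕ 3)) = 3

Expand innermost to outermost. Recall ⊕ takes the minimum of its arguments and ⊗ takes their sum. Working out the expression ((6 ⊗ -1) ⊕ (5 ⊕ 3)) gives 3.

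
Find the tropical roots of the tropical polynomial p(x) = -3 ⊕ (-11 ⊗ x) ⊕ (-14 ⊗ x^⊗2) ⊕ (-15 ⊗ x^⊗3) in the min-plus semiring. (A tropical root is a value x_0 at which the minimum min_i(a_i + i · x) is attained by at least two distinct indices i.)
Roots: {1, 3, 8}

Each tropical root is a break point of the lower envelope of the lines y = a_i + i · x (there are 4 lines, with slopes 0, 1, ..., 3). Only the lines that attain the minimum somewhere contribute to roots; other lines are dominated. Here the surviving (envelope) indices are i = 3, i = 2, i = 1, i = 0.
Intersections between consecutive envelope lines give the roots: for adjacent envelope indices i < j the intersection is x = (a_i − a_j) / (j − i). Reading off the sorted break points: {1, 3, 8}.
Verification: at each break x_0, at least two indices attain the minimum of min_i(a_i + i · x_0).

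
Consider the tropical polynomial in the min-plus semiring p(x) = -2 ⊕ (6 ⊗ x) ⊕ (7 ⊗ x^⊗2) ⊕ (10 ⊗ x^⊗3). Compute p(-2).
p(-2) = -2

A tropical monomial a ⊗ x^⊗i evaluates to a + i · x. Evaluating each term at x = -2:
  Term 0 contributes -2 + 0 · -2 = -2
  Term 1 contributes 6 + 1 · -2 = 4
  Term 2 contributes 7 + 2 · -2 = 3
  Term 3 contributes 10 + 3 · -2 = 4
p(-2) = ⊕ of these = min[-2, 4, 3, 4] = -2.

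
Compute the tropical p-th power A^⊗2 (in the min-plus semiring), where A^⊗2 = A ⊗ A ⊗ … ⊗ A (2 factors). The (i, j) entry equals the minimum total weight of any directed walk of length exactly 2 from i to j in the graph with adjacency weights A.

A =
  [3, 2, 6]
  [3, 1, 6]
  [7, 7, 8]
A^⊗2 =
  [5, 3, 8]
  [4, 2, 7]
  [10, 8, 13]

Each entry (A^⊗2)_ij equals the minimum over all length-2 walks i = v_0 → v_1 → … → v_2 = j of Σ_t A[v_t][v_{t+1}]. For example, for (i, j) = (0, 2) we minimise over 3 possible intermediate vertex sequences; the minimum is 8, attained along the walk 0 → 1 → 2.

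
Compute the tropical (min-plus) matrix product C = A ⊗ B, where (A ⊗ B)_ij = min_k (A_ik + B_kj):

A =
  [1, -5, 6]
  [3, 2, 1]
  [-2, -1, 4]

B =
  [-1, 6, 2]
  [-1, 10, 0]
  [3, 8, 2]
A ⊗ B =
  [-6, 5, -5]
  [1, 9, 2]
  [-3, 4, -1]

Apply the min-plus product entry-by-entry:
  C[0][0] = min over k of (A[0][0] + B[0][0] = 1 + -1 = 0, A[0][1] + B[1][0] = -5 + -1 = -6, A[0][2] + B[2][0] = 6 + 3 = 9) = -6 (attained at k = 1)
  C[0][1] = min over k of (A[0][0] + B[0][1] = 1 + 6 = 7, A[0][1] + B[1][1] = -5 + 10 = 5, A[0][2] + B[2][1] = 6 + 8 = 14) = 5 (attained at k = 1)
  C[0][2] = min over k of (A[0][0] + B[0][2] = 1 + 2 = 3, A[0][1] + B[1][2] = -5 + 0 = -5, A[0][2] + B[2][2] = 6 + 2 = 8) = -5 (attained at k = 1)
  C[1][0] = min over k of (A[1][0] + B[0][0] = 3 + -1 = 2, A[1][1] + B[1][0] = 2 + -1 = 1, A[1][2] + B[2][0] = 1 + 3 = 4) = 1 (attained at k = 1)
  C[1][1] = min over k of (A[1][0] + B[0][1] = 3 + 6 = 9, A[1][1] + B[1][1] = 2 + 10 = 12, A[1][2] + B[2][1] = 1 + 8 = 9) = 9 (attained at k = 0)
  C[1][2] = min over k of (A[1][0] + B[0][2] = 3 + 2 = 5, A[1][1] + B[1][2] = 2 + 0 = 2, A[1][2] + B[2][2] = 1 + 2 = 3) = 2 (attained at k = 1)
  C[2][0] = min over k of (A[2][0] + B[0][0] = -2 + -1 = -3, A[2][1] + B[1][0] = -1 + -1 = -2, A[2][2] + B[2][0] = 4 + 3 = 7) = -3 (attained at k = 0)
  C[2][1] = min over k of (A[2][0] + B[0][1] = -2 + 6 = 4, A[2][1] + B[1][1] = -1 + 10 = 9, A[2][2] + B[2][1] = 4 + 8 = 12) = 4 (attained at k = 0)
  C[2][2] = min over k of (A[2][0] + B[0][2] = -2 + 2 = 0, A[2][1] + B[1][2] = -1 + 0 = -1, A[2][2] + B[2][2] = 4 + 2 = 6) = -1 (attained at k = 1)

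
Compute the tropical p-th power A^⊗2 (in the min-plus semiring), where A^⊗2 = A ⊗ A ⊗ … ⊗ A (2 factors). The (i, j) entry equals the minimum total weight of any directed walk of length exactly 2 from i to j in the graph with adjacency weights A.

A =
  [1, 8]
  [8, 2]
A^⊗2 =
  [2, 9]
  [9, 4]

Each entry (A^⊗2)_ij equals the minimum over all length-2 walks i = v_0 → v_1 → … → v_2 = j of Σ_t A[v_t][v_{t+1}]. For example, for (i, j) = (0, 1) we minimise over 2 possible intermediate vertex sequences; the minimum is 9, attained along the walk 0 → 0 → 1.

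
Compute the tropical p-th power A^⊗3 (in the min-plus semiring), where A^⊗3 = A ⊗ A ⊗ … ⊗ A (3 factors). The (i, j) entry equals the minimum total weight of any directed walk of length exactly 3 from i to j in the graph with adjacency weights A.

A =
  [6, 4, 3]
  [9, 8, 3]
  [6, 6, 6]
A^⊗3 =
  [13, 13, 12]
  [15, 13, 12]
  [15, 15, 13]

Each entry (A^⊗3)_ij equals the minimum over all length-3 walks i = v_0 → v_1 → … → v_3 = j of Σ_t A[v_t][v_{t+1}]. For example, for (i, j) = (0, 2) we minimise over 9 possible intermediate vertex sequences; the minimum is 12, attained along the walk 0 → 2 → 0 → 2.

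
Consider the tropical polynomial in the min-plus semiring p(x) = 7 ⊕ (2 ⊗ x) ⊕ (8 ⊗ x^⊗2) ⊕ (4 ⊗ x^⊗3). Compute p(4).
p(4) = 6

A tropical monomial a ⊗ x^⊗i evaluates to a + i · x. Evaluating each term at x = 4:
  Term 0 contributes 7 + 0 · 4 = 7
  Term 1 contributes 2 + 1 · 4 = 6
  Term 2 contributes 8 + 2 · 4 = 16
  Term 3 contributes 4 + 3 · 4 = 16
p(4) = ⊕ of these = min[7, 6, 16, 16] = 6.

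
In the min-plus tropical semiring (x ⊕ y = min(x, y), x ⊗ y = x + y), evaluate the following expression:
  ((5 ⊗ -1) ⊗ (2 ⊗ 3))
((5 ⊗ -1) ⊗ (2 ⊗ 3)) = 9

Expand innermost to outermost. Recall ⊕ takes the minimum of its arguments and ⊗ takes their sum. Working out the expression ((5 ⊗ -1) ⊗ (2 ⊗ 3)) gives 9.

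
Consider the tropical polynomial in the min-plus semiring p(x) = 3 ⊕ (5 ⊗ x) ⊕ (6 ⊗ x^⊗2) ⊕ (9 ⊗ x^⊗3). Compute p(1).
p(1) = 3

A tropical monomial a ⊗ x^⊗i evaluates to a + i · x. Evaluating each term at x = 1:
  Term 0 contributes 3 + 0 · 1 = 3
  Term 1 contributes 5 + 1 · 1 = 6
  Term 2 contributes 6 + 2 · 1 = 8
  Term 3 contributes 9 + 3 · 1 = 12
p(1) = ⊕ of these = min[3, 6, 8, 12] = 3.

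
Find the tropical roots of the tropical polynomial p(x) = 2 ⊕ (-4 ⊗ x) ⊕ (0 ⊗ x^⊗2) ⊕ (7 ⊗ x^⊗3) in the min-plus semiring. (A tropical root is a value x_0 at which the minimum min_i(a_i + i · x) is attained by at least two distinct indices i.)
Roots: {-7, -4, 6}

Each tropical root is a break point of the lower envelope of the lines y = a_i + i · x (there are 4 lines, with slopes 0, 1, ..., 3). Only the lines that attain the minimum somewhere contribute to roots; other lines are dominated. Here the surviving (envelope) indices are i = 3, i = 2, i = 1, i = 0.
Intersections between consecutive envelope lines give the roots: for adjacent envelope indices i < j the intersection is x = (a_i − a_j) / (j − i). Reading off the sorted break points: {-7, -4, 6}.
Verification: at each break x_0, at least two indices attain the minimum of min_i(a_i + i · x_0).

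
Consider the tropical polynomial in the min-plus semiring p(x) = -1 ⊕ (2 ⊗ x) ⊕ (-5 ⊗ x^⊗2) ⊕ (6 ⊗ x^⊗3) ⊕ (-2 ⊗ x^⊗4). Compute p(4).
p(4) = -1

A tropical monomial a ⊗ x^⊗i evaluates to a + i · x. Evaluating each term at x = 4:
  Term 0 contributes -1 + 0 · 4 = -1
  Term 1 contributes 2 + 1 · 4 = 6
  Term 2 contributes -5 + 2 · 4 = 3
  Term 3 contributes 6 + 3 · 4 = 18
  Term 4 contributes -2 + 4 · 4 = 14
p(4) = ⊕ of these = min[-1, 6, 3, 18, 14] = -1.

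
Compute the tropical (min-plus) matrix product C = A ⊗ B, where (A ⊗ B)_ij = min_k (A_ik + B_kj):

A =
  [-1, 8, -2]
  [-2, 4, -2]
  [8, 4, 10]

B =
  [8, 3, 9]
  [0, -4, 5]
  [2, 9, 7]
A ⊗ B =
  [0, 2, 5]
  [0, 0, 5]
  [4, 0, 9]

Apply the min-plus product entry-by-entry:
  C[0][0] = min over k of (A[0][0] + B[0][0] = -1 + 8 = 7, A[0][1] + B[1][0] = 8 + 0 = 8, A[0][2] + B[2][0] = -2 + 2 = 0) = 0 (attained at k = 2)
  C[0][1] = min over k of (A[0][0] + B[0][1] = -1 + 3 = 2, A[0][1] + B[1][1] = 8 + -4 = 4, A[0][2] + B[2][1] = -2 + 9 = 7) = 2 (attained at k = 0)
  C[0][2] = min over k of (A[0][0] + B[0][2] = -1 + 9 = 8, A[0][1] + B[1][2] = 8 + 5 = 13, A[0][2] + B[2][2] = -2 + 7 = 5) = 5 (attained at k = 2)
  C[1][0] = min over k of (A[1][0] + B[0][0] = -2 + 8 = 6, A[1][1] + B[1][0] = 4 + 0 = 4, A[1][2] + B[2][0] = -2 + 2 = 0) = 0 (attained at k = 2)
  C[1][1] = min over k of (A[1][0] + B[0][1] = -2 + 3 = 1, A[1][1] + B[1][1] = 4 + -4 = 0, A[1][2] + B[2][1] = -2 + 9 = 7) = 0 (attained at k = 1)
  C[1][2] = min over k of (A[1][0] + B[0][2] = -2 + 9 = 7, A[1][1] + B[1][2] = 4 + 5 = 9, A[1][2] + B[2][2] = -2 + 7 = 5) = 5 (attained at k = 2)
  C[2][0] = min over k of (A[2][0] + B[0][0] = 8 + 8 = 16, A[2][1] + B[1][0] = 4 + 0 = 4, A[2][2] + B[2][0] = 10 + 2 = 12) = 4 (attained at k = 1)
  C[2][1] = min over k of (A[2][0] + B[0][1] = 8 + 3 = 11, A[2][1] + B[1][1] = 4 + -4 = 0, A[2][2] + B[2][1] = 10 + 9 = 19) = 0 (attained at k = 1)
  C[2][2] = min over k of (A[2][0] + B[0][2] = 8 + 9 = 17, A[2][1] + B[1][2] = 4 + 5 = 9, A[2][2] + B[2][2] = 10 + 7 = 17) = 9 (attained at k = 1)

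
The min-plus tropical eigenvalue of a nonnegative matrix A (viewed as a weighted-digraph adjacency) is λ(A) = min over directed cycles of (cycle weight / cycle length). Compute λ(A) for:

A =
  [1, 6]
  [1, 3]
λ(A) = 1

Enumerate directed cycles and compute their means (weight / length). Sample:
  cycle 0 → 0: weight = 1, length = 1, mean = 1/1 ≈ 1.000
  cycle 1 → 1: weight = 3, length = 1, mean = 3/1 ≈ 3.000
  cycle 0 → 1 → 0: weight = 7, length = 2, mean = 7/2 ≈ 3.500
  cycle 1 → 0 → 1: weight = 7, length = 2, mean = 7/2 ≈ 3.500
Minimum mean = 1.000, attained e.g. along the cycle 0 → 0 with weight 1 and length 1. So λ(A) = 1/1 = 1.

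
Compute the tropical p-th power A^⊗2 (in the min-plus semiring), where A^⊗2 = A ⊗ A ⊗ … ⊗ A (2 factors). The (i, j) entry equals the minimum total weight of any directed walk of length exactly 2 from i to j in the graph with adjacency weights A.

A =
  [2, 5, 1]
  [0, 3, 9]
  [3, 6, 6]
A^⊗2 =
  [4, 7, 3]
  [2, 5, 1]
  [5, 8, 4]

Each entry (A^⊗2)_ij equals the minimum over all length-2 walks i = v_0 → v_1 → … → v_2 = j of Σ_t A[v_t][v_{t+1}]. For example, for (i, j) = (0, 2) we minimise over 3 possible intermediate vertex sequences; the minimum is 3, attained along the walk 0 → 0 → 2.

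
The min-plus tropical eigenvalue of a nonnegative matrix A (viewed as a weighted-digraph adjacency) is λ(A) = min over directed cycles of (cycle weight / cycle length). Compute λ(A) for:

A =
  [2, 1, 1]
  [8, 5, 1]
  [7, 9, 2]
λ(A) = 2

Enumerate directed cycles and compute their means (weight / length). Sample:
  cycle 0 → 0: weight = 2, length = 1, mean = 2/1 ≈ 2.000
  cycle 1 → 1: weight = 5, length = 1, mean = 5/1 ≈ 5.000
  cycle 2 → 2: weight = 2, length = 1, mean = 2/1 ≈ 2.000
  cycle 0 → 1 → 0: weight = 9, length = 2, mean = 9/2 ≈ 4.500
  cycle 0 → 2 → 0: weight = 8, length = 2, mean = 8/2 ≈ 4.000
  cycle 1 → 0 → 1: weight = 9, length = 2, mean = 9/2 ≈ 4.500
Minimum mean = 2.000, attained e.g. along the cycle 0 → 0 with weight 2 and length 1. So λ(A) = 2/1 = 2.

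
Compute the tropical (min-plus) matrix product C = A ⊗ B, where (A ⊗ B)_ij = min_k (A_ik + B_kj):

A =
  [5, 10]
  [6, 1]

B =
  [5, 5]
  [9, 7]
A ⊗ B =
  [10, 10]
  [10, 8]

Apply the min-plus product entry-by-entry:
  C[0][0] = min over k of (A[0][0] + B[0][0] = 5 + 5 = 10, A[0][1] + B[1][0] = 10 + 9 = 19) = 10 (attained at k = 0)
  C[0][1] = min over k of (A[0][0] + B[0][1] = 5 + 5 = 10, A[0][1] + B[1][1] = 10 + 7 = 17) = 10 (attained at k = 0)
  C[1][0] = min over k of (A[1][0] + B[0][0] = 6 + 5 = 11, A[1][1] + B[1][0] = 1 + 9 = 10) = 10 (attained at k = 1)
  C[1][1] = min over k of (A[1][0] + B[0][1] = 6 + 5 = 11, A[1][1] + B[1][1] = 1 + 7 = 8) = 8 (attained at k = 1)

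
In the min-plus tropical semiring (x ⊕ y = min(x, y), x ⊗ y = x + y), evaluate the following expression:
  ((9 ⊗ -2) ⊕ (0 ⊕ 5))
((9 ⊗ -2) ⊕ (0 ⊕ 5)) = 0

Expand innermost to outermost. Recall ⊕ takes the minimum of its arguments and ⊗ takes their sum. Working out the expression ((9 ⊗ -2) ⊕ (0 ⊕ 5)) gives 0.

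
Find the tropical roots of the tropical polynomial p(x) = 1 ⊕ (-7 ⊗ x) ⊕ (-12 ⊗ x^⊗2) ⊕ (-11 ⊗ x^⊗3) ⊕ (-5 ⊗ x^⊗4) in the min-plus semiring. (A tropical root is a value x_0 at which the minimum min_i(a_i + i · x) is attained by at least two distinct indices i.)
Roots: {-6, -1, 5, 8}

Each tropical root is a break point of the lower envelope of the lines y = a_i + i · x (there are 5 lines, with slopes 0, 1, ..., 4). Only the lines that attain the minimum somewhere contribute to roots; other lines are dominated. Here the surviving (envelope) indices are i = 4, i = 3, i = 2, i = 1, i = 0.
Intersections between consecutive envelope lines give the roots: for adjacent envelope indices i < j the intersection is x = (a_i − a_j) / (j − i). Reading off the sorted break points: {-6, -1, 5, 8}.
Verification: at each break x_0, at least two indices attain the minimum of min_i(a_i + i · x_0).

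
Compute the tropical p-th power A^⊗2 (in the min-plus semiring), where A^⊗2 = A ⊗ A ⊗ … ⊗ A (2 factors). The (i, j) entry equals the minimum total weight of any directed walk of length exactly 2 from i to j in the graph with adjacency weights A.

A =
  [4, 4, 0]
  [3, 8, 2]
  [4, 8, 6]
A^⊗2 =
  [4, 8, 4]
  [6, 7, 3]
  [8, 8, 4]

Each entry (A^⊗2)_ij equals the minimum over all length-2 walks i = v_0 → v_1 → … → v_2 = j of Σ_t A[v_t][v_{t+1}]. For example, for (i, j) = (0, 2) we minimise over 3 possible intermediate vertex sequences; the minimum is 4, attained along the walk 0 → 0 → 2.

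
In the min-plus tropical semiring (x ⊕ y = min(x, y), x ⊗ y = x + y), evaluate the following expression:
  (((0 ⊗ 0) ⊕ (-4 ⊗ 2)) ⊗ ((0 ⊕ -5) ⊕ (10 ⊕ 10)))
(((0 ⊗ 0) ⊕ (-4 ⊗ 2)) ⊗ ((0 ⊕ -5) ⊕ (10 ⊕ 10))) = -7

Expand innermost to outermost. Recall ⊕ takes the minimum of its arguments and ⊗ takes their sum. Working out the expression (((0 ⊗ 0) ⊕ (-4 ⊗ 2)) ⊗ ((0 ⊕ -5) ⊕ (10 ⊕ 10))) gives -7.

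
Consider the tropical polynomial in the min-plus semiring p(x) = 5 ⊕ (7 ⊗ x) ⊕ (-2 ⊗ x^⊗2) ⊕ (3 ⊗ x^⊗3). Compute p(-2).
p(-2) = -6

A tropical monomial a ⊗ x^⊗i evaluates to a + i · x. Evaluating each term at x = -2:
  Term 0 contributes 5 + 0 · -2 = 5
  Term 1 contributes 7 + 1 · -2 = 5
  Term 2 contributes -2 + 2 · -2 = -6
  Term 3 contributes 3 + 3 · -2 = -3
p(-2) = ⊕ of these = min[5, 5, -6, -3] = -6.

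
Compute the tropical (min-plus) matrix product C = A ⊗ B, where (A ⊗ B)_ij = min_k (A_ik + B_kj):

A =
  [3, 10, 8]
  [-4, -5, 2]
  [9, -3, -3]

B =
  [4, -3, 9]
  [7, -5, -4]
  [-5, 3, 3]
A ⊗ B =
  [3, 0, 6]
  [-3, -10, -9]
  [-8, -8, -7]

Apply the min-plus product entry-by-entry:
  C[0][0] = min over k of (A[0][0] + B[0][0] = 3 + 4 = 7, A[0][1] + B[1][0] = 10 + 7 = 17, A[0][2] + B[2][0] = 8 + -5 = 3) = 3 (attained at k = 2)
  C[0][1] = min over k of (A[0][0] + B[0][1] = 3 + -3 = 0, A[0][1] + B[1][1] = 10 + -5 = 5, A[0][2] + B[2][1] = 8 + 3 = 11) = 0 (attained at k = 0)
  C[0][2] = min over k of (A[0][0] + B[0][2] = 3 + 9 = 12, A[0][1] + B[1][2] = 10 + -4 = 6, A[0][2] + B[2][2] = 8 + 3 = 11) = 6 (attained at k = 1)
  C[1][0] = min over k of (A[1][0] + B[0][0] = -4 + 4 = 0, A[1][1] + B[1][0] = -5 + 7 = 2, A[1][2] + B[2][0] = 2 + -5 = -3) = -3 (attained at k = 2)
  C[1][1] = min over k of (A[1][0] + B[0][1] = -4 + -3 = -7, A[1][1] + B[1][1] = -5 + -5 = -10, A[1][2] + B[2][1] = 2 + 3 = 5) = -10 (attained at k = 1)
  C[1][2] = min over k of (A[1][0] + B[0][2] = -4 + 9 = 5, A[1][1] + B[1][2] = -5 + -4 = -9, A[1][2] + B[2][2] = 2 + 3 = 5) = -9 (attained at k = 1)
  C[2][0] = min over k of (A[2][0] + B[0][0] = 9 + 4 = 13, A[2][1] + B[1][0] = -3 + 7 = 4, A[2][2] + B[2][0] = -3 + -5 = -8) = -8 (attained at k = 2)
  C[2][1] = min over k of (A[2][0] + B[0][1] = 9 + -3 = 6, A[2][1] + B[1][1] = -3 + -5 = -8, A[2][2] + B[2][1] = -3 + 3 = 0) = -8 (attained at k = 1)
  C[2][2] = min over k of (A[2][0] + B[0][2] = 9 + 9 = 18, A[2][1] + B[1][2] = -3 + -4 = -7, A[2][2] + B[2][2] = -3 + 3 = 0) = -7 (attained at k = 1)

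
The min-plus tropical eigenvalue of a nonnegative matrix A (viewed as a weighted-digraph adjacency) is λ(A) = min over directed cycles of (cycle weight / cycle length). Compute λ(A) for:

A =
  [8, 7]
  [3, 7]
λ(A) = 5

Enumerate directed cycles and compute their means (weight / length). Sample:
  cycle 0 → 0: weight = 8, length = 1, mean = 8/1 ≈ 8.000
  cycle 1 → 1: weight = 7, length = 1, mean = 7/1 ≈ 7.000
  cycle 0 → 1 → 0: weight = 10, length = 2, mean = 10/2 ≈ 5.000
  cycle 1 → 0 → 1: weight = 10, length = 2, mean = 10/2 ≈ 5.000
Minimum mean = 5.000, attained e.g. along the cycle 0 → 1 → 0 with weight 10 and length 2. So λ(A) = 10/2 = 5.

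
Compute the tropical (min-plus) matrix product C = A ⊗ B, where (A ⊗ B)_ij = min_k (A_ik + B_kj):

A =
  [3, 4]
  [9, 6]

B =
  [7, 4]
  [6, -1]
A ⊗ B =
  [10, 3]
  [12, 5]

Apply the min-plus product entry-by-entry:
  C[0][0] = min over k of (A[0][0] + B[0][0] = 3 + 7 = 10, A[0][1] + B[1][0] = 4 + 6 = 10) = 10 (attained at k = 0)
  C[0][1] = min over k of (A[0][0] + B[0][1] = 3 + 4 = 7, A[0][1] + B[1][1] = 4 + -1 = 3) = 3 (attained at k = 1)
  C[1][0] = min over k of (A[1][0] + B[0][0] = 9 + 7 = 16, A[1][1] + B[1][0] = 6 + 6 = 12) = 12 (attained at k = 1)
  C[1][1] = min over k of (A[1][0] + B[0][1] = 9 + 4 = 13, A[1][1] + B[1][1] = 6 + -1 = 5) = 5 (attained at k = 1)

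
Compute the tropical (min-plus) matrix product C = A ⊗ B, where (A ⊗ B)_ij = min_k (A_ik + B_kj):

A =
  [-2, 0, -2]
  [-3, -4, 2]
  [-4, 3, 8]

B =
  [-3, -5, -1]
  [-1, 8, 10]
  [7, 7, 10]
A ⊗ B =
  [-5, -7, -3]
  [-6, -8, -4]
  [-7, -9, -5]

Apply the min-plus product entry-by-entry:
  C[0][0] = min over k of (A[0][0] + B[0][0] = -2 + -3 = -5, A[0][1] + B[1][0] = 0 + -1 = -1, A[0][2] + B[2][0] = -2 + 7 = 5) = -5 (attained at k = 0)
  C[0][1] = min over k of (A[0][0] + B[0][1] = -2 + -5 = -7, A[0][1] + B[1][1] = 0 + 8 = 8, A[0][2] + B[2][1] = -2 + 7 = 5) = -7 (attained at k = 0)
  C[0][2] = min over k of (A[0][0] + B[0][2] = -2 + -1 = -3, A[0][1] + B[1][2] = 0 + 10 = 10, A[0][2] + B[2][2] = -2 + 10 = 8) = -3 (attained at k = 0)
  C[1][0] = min over k of (A[1][0] + B[0][0] = -3 + -3 = -6, A[1][1] + B[1][0] = -4 + -1 = -5, A[1][2] + B[2][0] = 2 + 7 = 9) = -6 (attained at k = 0)
  C[1][1] = min over k of (A[1][0] + B[0][1] = -3 + -5 = -8, A[1][1] + B[1][1] = -4 + 8 = 4, A[1][2] + B[2][1] = 2 + 7 = 9) = -8 (attained at k = 0)
  C[1][2] = min over k of (A[1][0] + B[0][2] = -3 + -1 = -4, A[1][1] + B[1][2] = -4 + 10 = 6, A[1][2] + B[2][2] = 2 + 10 = 12) = -4 (attained at k = 0)
  C[2][0] = min over k of (A[2][0] + B[0][0] = -4 + -3 = -7, A[2][1] + B[1][0] = 3 + -1 = 2, A[2][2] + B[2][0] = 8 + 7 = 15) = -7 (attained at k = 0)
  C[2][1] = min over k of (A[2][0] + B[0][1] = -4 + -5 = -9, A[2][1] + B[1][1] = 3 + 8 = 11, A[2][2] + B[2][1] = 8 + 7 = 15) = -9 (attained at k = 0)
  C[2][2] = min over k of (A[2][0] + B[0][2] = -4 + -1 = -5, A[2][1] + B[1][2] = 3 + 10 = 13, A[2][2] + B[2][2] = 8 + 10 = 18) = -5 (attained at k = 0)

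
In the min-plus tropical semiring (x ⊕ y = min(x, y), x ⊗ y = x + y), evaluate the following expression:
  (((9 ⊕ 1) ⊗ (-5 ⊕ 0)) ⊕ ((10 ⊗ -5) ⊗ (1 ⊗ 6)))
(((9 ⊕ 1) ⊗ (-5 ⊕ 0)) ⊕ ((10 ⊗ -5) ⊗ (1 ⊗ 6))) = -4

Expand innermost to outermost. Recall ⊕ takes the minimum of its arguments and ⊗ takes their sum. Working out the expression (((9 ⊕ 1) ⊗ (-5 ⊕ 0)) ⊕ ((10 ⊗ -5) ⊗ (1 ⊗ 6))) gives -4.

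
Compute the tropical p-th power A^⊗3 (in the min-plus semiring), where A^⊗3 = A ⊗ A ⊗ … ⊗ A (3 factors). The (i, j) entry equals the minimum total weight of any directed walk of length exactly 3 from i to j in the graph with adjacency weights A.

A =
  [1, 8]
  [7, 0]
A^⊗3 =
  [3, 8]
  [7, 0]

Each entry (A^⊗3)_ij equals the minimum over all length-3 walks i = v_0 → v_1 → … → v_3 = j of Σ_t A[v_t][v_{t+1}]. For example, for (i, j) = (0, 1) we minimise over 4 possible intermediate vertex sequences; the minimum is 8, attained along the walk 0 → 1 → 1 → 1.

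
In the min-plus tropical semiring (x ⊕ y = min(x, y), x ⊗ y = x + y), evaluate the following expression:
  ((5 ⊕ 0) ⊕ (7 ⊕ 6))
((5 ⊕ 0) ⊕ (7 ⊕ 6)) = 0

Expand innermost to outermost. Recall ⊕ takes the minimum of its arguments and ⊗ takes their sum. Working out the expression ((5 ⊕ 0) ⊕ (7 ⊕ 6)) gives 0.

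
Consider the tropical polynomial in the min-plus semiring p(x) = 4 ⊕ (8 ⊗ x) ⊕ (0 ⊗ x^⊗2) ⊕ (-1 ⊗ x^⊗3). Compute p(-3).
p(-3) = -10

A tropical monomial a ⊗ x^⊗i evaluates to a + i · x. Evaluating each term at x = -3:
  Term 0 contributes 4 + 0 · -3 = 4
  Term 1 contributes 8 + 1 · -3 = 5
  Term 2 contributes 0 + 2 · -3 = -6
  Term 3 contributes -1 + 3 · -3 = -10
p(-3) = ⊕ of these = min[4, 5, -6, -10] = -10.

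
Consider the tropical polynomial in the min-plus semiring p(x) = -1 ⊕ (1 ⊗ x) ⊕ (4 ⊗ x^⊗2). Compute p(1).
p(1) = -1

A tropical monomial a ⊗ x^⊗i evaluates to a + i · x. Evaluating each term at x = 1:
  Term 0 contributes -1 + 0 · 1 = -1
  Term 1 contributes 1 + 1 · 1 = 2
  Term 2 contributes 4 + 2 · 1 = 6
p(1) = ⊕ of these = min[-1, 2, 6] = -1.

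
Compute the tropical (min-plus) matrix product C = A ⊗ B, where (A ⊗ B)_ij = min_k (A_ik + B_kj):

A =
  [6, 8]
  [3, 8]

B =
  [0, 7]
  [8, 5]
A ⊗ B =
  [6, 13]
  [3, 10]

Apply the min-plus product entry-by-entry:
  C[0][0] = min over k of (A[0][0] + B[0][0] = 6 + 0 = 6, A[0][1] + B[1][0] = 8 + 8 = 16) = 6 (attained at k = 0)
  C[0][1] = min over k of (A[0][0] + B[0][1] = 6 + 7 = 13, A[0][1] + B[1][1] = 8 + 5 = 13) = 13 (attained at k = 0)
  C[1][0] = min over k of (A[1][0] + B[0][0] = 3 + 0 = 3, A[1][1] + B[1][0] = 8 + 8 = 16) = 3 (attained at k = 0)
  C[1][1] = min over k of (A[1][0] + B[0][1] = 3 + 7 = 10, A[1][1] + B[1][1] = 8 + 5 = 13) = 10 (attained at k = 0)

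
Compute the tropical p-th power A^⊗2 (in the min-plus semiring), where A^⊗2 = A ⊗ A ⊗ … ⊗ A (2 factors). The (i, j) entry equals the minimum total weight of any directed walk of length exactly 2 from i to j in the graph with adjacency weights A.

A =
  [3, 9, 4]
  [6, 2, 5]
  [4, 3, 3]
A^⊗2 =
  [6, 7, 7]
  [8, 4, 7]
  [7, 5, 6]

Each entry (A^⊗2)_ij equals the minimum over all length-2 walks i = v_0 → v_1 → … → v_2 = j of Σ_t A[v_t][v_{t+1}]. For example, for (i, j) = (0, 2) we minimise over 3 possible intermediate vertex sequences; the minimum is 7, attained along the walk 0 → 0 → 2.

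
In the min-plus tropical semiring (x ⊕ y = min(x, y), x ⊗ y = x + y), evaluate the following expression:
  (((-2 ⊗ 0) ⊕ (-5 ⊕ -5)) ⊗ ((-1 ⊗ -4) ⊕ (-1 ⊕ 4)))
(((-2 ⊗ 0) ⊕ (-5 ⊕ -5)) ⊗ ((-1 ⊗ -4) ⊕ (-1 ⊕ 4))) = -10

Expand innermost to outermost. Recall ⊕ takes the minimum of its arguments and ⊗ takes their sum. Working out the expression (((-2 ⊗ 0) ⊕ (-5 ⊕ -5)) ⊗ ((-1 ⊗ -4) ⊕ (-1 ⊕ 4))) gives -10.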